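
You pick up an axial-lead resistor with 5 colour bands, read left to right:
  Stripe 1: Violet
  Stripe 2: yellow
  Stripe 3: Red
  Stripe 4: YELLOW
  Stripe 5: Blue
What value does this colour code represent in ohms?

7420000 Ω

Violet → 7 (first significant figure)
Yellow → 4 (second significant figure)
Red → 2 (third significant figure)
Yellow → ×10^4 multiplier
742 × 10000 = 7420000 Ω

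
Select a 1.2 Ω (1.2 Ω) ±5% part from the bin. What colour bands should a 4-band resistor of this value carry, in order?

1.2 Ω = 12 × 10^-1.
1 → brown
2 → red
Multiplier 10^-1 → gold.
±5% tolerance → gold.

brown, red, gold, gold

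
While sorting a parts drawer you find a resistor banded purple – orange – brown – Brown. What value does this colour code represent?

730 Ω

Violet → 7 (first significant figure)
Orange → 3 (second significant figure)
Brown → ×10 multiplier
73 × 10 = 730 Ω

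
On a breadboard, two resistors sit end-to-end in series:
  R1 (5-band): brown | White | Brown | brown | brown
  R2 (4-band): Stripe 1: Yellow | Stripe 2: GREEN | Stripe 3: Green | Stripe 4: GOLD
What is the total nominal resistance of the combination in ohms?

4501910 Ω

R1: brown, white, brown → 191; brown ×10 → 1910 Ω.
R2: yellow, green → 45; green ×10^5 → 4500000 Ω.
Series: 1910 + 4500000 = 4501910 Ω.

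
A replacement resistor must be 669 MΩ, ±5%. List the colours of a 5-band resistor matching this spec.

blue, blue, white, blue, gold

669000000 Ω = 669 × 10^6.
6 → blue
6 → blue
9 → white
Multiplier 10^6 → blue.
±5% tolerance → gold.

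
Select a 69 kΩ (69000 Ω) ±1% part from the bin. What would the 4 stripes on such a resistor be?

blue, white, orange, brown

69000 Ω = 69 × 10^3.
6 → blue
9 → white
Multiplier 10^3 → orange.
±1% tolerance → brown.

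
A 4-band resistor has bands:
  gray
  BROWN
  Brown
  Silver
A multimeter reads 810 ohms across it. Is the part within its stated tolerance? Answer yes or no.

Grey → 8 (first significant figure)
Brown → 1 (second significant figure)
Brown → ×10 multiplier
Silver → ±10% tolerance
81 × 10 = 810 Ω
Allowed range: 729 Ω to 891 Ω.
810 ohms lies inside that range.

yes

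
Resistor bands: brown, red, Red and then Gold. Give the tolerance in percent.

±5%

The last band, gold, is the tolerance band.
Gold corresponds to ±5%.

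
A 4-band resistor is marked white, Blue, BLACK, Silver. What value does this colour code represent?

White → 9 (first significant figure)
Blue → 6 (second significant figure)
Black → ×1 multiplier
96 × 1 = 96 Ω

96 Ω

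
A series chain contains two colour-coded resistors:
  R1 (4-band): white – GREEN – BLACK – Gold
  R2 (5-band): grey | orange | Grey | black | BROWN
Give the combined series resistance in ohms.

R1: white, green → 95; black ×1 → 95 Ω.
R2: grey, orange, grey → 838; black ×1 → 838 Ω.
Series: 95 + 838 = 933 Ω.

933 Ω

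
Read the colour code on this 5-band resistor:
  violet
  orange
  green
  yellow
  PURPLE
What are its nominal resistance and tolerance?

7350000 Ω ±0.1%

Violet → 7 (first significant figure)
Orange → 3 (second significant figure)
Green → 5 (third significant figure)
Yellow → ×10^4 multiplier
Violet → ±0.1% tolerance
735 × 10000 = 7350000 Ω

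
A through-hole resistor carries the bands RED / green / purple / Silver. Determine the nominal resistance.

250000000 Ω

Red → 2 (first significant figure)
Green → 5 (second significant figure)
Violet → ×10^7 multiplier
25 × 10000000 = 250000000 Ω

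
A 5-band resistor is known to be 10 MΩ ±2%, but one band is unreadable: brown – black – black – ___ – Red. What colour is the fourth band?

green

10000000 Ω = 100 × 10^5.
The fourth band is the multiplier, 10^5, which is green.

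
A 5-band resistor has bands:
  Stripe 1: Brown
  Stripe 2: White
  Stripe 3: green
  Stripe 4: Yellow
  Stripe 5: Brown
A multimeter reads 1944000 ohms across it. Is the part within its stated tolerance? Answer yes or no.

yes

Brown → 1 (first significant figure)
White → 9 (second significant figure)
Green → 5 (third significant figure)
Yellow → ×10^4 multiplier
Brown → ±1% tolerance
195 × 10000 = 1950000 Ω
Allowed range: 1930500 Ω to 1969500 Ω.
1944000 ohms lies inside that range.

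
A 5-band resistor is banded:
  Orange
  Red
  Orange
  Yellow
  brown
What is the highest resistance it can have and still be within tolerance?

Orange → 3 (first significant figure)
Red → 2 (second significant figure)
Orange → 3 (third significant figure)
Yellow → ×10^4 multiplier
Brown → ±1% tolerance
323 × 10000 = 3230000 Ω
Highest = 3230000 × (1 + 1/100) = 3262300 Ω.

3262300 Ω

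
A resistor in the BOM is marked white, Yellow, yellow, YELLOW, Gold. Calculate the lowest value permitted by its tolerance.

White → 9 (first significant figure)
Yellow → 4 (second significant figure)
Yellow → 4 (third significant figure)
Yellow → ×10^4 multiplier
Gold → ±5% tolerance
944 × 10000 = 9440000 Ω
Lowest = 9440000 × (1 − 5/100) = 8968000 Ω.

8968000 Ω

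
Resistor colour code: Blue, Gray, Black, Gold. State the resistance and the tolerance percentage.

Blue → 6 (first significant figure)
Grey → 8 (second significant figure)
Black → ×1 multiplier
Gold → ±5% tolerance
68 × 1 = 68 Ω

68 Ω ±5%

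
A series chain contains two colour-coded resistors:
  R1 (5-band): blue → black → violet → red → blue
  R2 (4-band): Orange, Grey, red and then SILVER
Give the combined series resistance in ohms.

64500 Ω

R1: blue, black, violet → 607; red ×10^2 → 60700 Ω.
R2: orange, grey → 38; red ×10^2 → 3800 Ω.
Series: 60700 + 3800 = 64500 Ω.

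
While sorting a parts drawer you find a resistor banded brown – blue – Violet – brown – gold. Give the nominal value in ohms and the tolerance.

Brown → 1 (first significant figure)
Blue → 6 (second significant figure)
Violet → 7 (third significant figure)
Brown → ×10 multiplier
Gold → ±5% tolerance
167 × 10 = 1670 Ω

1670 Ω ±5%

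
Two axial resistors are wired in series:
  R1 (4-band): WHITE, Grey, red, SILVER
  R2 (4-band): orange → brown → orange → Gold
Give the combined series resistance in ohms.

R1: white, grey → 98; red ×10^2 → 9800 Ω.
R2: orange, brown → 31; orange ×10^3 → 31000 Ω.
Series: 9800 + 31000 = 40800 Ω.

40800 Ω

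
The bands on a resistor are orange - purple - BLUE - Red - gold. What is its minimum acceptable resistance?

Orange → 3 (first significant figure)
Violet → 7 (second significant figure)
Blue → 6 (third significant figure)
Red → ×10^2 multiplier
Gold → ±5% tolerance
376 × 100 = 37600 Ω
Minimum = 37600 × (1 − 5/100) = 35720 Ω.

35720 Ω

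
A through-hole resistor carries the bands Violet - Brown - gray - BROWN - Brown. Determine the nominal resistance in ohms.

7180 Ω

Violet → 7 (first significant figure)
Brown → 1 (second significant figure)
Grey → 8 (third significant figure)
Brown → ×10 multiplier
718 × 10 = 7180 Ω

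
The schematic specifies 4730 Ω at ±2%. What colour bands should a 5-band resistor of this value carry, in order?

4730 Ω = 473 × 10^1.
4 → yellow
7 → violet
3 → orange
Multiplier 10^1 → brown.
±2% tolerance → red.

yellow, violet, orange, brown, red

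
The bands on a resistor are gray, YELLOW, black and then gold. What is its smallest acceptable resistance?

79.8 Ω

Grey → 8 (first significant figure)
Yellow → 4 (second significant figure)
Black → ×1 multiplier
Gold → ±5% tolerance
84 × 1 = 84 Ω
Smallest = 84 × (1 − 5/100) = 79.8 Ω.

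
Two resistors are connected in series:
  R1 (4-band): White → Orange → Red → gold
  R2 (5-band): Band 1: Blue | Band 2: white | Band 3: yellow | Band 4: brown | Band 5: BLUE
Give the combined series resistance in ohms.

R1: white, orange → 93; red ×10^2 → 9300 Ω.
R2: blue, white, yellow → 694; brown ×10 → 6940 Ω.
Series: 9300 + 6940 = 16240 Ω.

16240 Ω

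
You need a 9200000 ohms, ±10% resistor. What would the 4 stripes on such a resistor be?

9200000 Ω = 92 × 10^5.
9 → white
2 → red
Multiplier 10^5 → green.
±10% tolerance → silver.

white, red, green, silver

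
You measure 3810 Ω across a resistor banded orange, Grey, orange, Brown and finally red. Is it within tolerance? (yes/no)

Orange → 3 (first significant figure)
Grey → 8 (second significant figure)
Orange → 3 (third significant figure)
Brown → ×10 multiplier
Red → ±2% tolerance
383 × 10 = 3830 Ω
Allowed range: 3753.4 Ω to 3906.6 Ω.
3810 Ω lies inside that range.

yes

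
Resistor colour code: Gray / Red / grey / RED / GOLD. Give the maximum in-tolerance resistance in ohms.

86940 Ω

Grey → 8 (first significant figure)
Red → 2 (second significant figure)
Grey → 8 (third significant figure)
Red → ×10^2 multiplier
Gold → ±5% tolerance
828 × 100 = 82800 Ω
Maximum = 82800 × (1 + 5/100) = 86940 Ω.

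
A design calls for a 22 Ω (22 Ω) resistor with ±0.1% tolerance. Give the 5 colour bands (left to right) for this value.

red, red, black, gold, violet

22 Ω = 220 × 10^-1.
2 → red
2 → red
0 → black
Multiplier 10^-1 → gold.
±0.1% tolerance → violet.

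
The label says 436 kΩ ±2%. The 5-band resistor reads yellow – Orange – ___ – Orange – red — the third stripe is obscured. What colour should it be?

436000 Ω = 436 × 10^3.
The third band gives digit 6 of the significand, and 6 is blue.

blue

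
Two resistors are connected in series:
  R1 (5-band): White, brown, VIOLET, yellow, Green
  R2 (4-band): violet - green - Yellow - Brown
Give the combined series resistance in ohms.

R1: white, brown, violet → 917; yellow ×10^4 → 9170000 Ω.
R2: violet, green → 75; yellow ×10^4 → 750000 Ω.
Series: 9170000 + 750000 = 9920000 Ω.

9920000 Ω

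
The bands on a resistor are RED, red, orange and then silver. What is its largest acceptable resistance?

24200 Ω

Red → 2 (first significant figure)
Red → 2 (second significant figure)
Orange → ×10^3 multiplier
Silver → ±10% tolerance
22 × 1000 = 22000 Ω
Largest = 22000 × (1 + 10/100) = 24200 Ω.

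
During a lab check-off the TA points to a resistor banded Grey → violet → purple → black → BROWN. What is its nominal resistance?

877 Ω

Grey → 8 (first significant figure)
Violet → 7 (second significant figure)
Violet → 7 (third significant figure)
Black → ×1 multiplier
877 × 1 = 877 Ω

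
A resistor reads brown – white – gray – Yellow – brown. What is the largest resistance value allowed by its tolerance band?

1999800 Ω

Brown → 1 (first significant figure)
White → 9 (second significant figure)
Grey → 8 (third significant figure)
Yellow → ×10^4 multiplier
Brown → ±1% tolerance
198 × 10000 = 1980000 Ω
Largest = 1980000 × (1 + 1/100) = 1999800 Ω.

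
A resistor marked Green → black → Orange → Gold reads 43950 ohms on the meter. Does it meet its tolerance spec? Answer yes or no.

no

Green → 5 (first significant figure)
Black → 0 (second significant figure)
Orange → ×10^3 multiplier
Gold → ±5% tolerance
50 × 1000 = 50000 Ω
Allowed range: 47500 Ω to 52500 Ω.
43950 ohms lies outside that range.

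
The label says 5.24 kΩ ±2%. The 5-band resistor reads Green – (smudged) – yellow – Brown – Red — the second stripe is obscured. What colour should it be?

5240 Ω = 524 × 10^1.
The second band gives digit 2 of the significand, and 2 is red.

red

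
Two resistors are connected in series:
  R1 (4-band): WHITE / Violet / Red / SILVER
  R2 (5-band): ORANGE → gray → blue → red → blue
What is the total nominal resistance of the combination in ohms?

R1: white, violet → 97; red ×10^2 → 9700 Ω.
R2: orange, grey, blue → 386; red ×10^2 → 38600 Ω.
Series: 9700 + 38600 = 48300 Ω.

48300 Ω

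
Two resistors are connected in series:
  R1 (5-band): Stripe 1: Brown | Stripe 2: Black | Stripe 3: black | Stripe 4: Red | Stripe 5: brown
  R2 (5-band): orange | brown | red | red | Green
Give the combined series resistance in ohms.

R1: brown, black, black → 100; red ×10^2 → 10000 Ω.
R2: orange, brown, red → 312; red ×10^2 → 31200 Ω.
Series: 10000 + 31200 = 41200 Ω.

41200 Ω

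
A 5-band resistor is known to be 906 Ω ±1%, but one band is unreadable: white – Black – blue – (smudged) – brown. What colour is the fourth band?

906 Ω = 906 × 10^0.
The fourth band is the multiplier, 10^0, which is black.

black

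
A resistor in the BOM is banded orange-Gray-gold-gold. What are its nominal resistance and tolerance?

3.8 Ω ±5%

Orange → 3 (first significant figure)
Grey → 8 (second significant figure)
Gold → ×0.1 multiplier
Gold → ±5% tolerance
38 × 0.1 = 3.8 Ω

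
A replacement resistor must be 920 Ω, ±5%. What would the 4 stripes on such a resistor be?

white, red, brown, gold

920 Ω = 92 × 10^1.
9 → white
2 → red
Multiplier 10^1 → brown.
±5% tolerance → gold.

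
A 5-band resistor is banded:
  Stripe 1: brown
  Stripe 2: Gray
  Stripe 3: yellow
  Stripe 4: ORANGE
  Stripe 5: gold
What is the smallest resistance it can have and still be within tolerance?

Brown → 1 (first significant figure)
Grey → 8 (second significant figure)
Yellow → 4 (third significant figure)
Orange → ×10^3 multiplier
Gold → ±5% tolerance
184 × 1000 = 184000 Ω
Smallest = 184000 × (1 − 5/100) = 174800 Ω.

174800 Ω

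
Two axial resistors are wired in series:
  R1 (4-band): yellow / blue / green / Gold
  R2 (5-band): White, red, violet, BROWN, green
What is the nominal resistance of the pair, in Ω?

R1: yellow, blue → 46; green ×10^5 → 4600000 Ω.
R2: white, red, violet → 927; brown ×10 → 9270 Ω.
Series: 4600000 + 9270 = 4609270 Ω.

4609270 Ω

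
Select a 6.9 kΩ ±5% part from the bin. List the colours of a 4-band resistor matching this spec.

blue, white, red, gold

6900 Ω = 69 × 10^2.
6 → blue
9 → white
Multiplier 10^2 → red.
±5% tolerance → gold.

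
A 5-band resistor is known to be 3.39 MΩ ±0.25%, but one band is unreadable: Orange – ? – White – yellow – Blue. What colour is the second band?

orange

3390000 Ω = 339 × 10^4.
The second band gives digit 3 of the significand, and 3 is orange.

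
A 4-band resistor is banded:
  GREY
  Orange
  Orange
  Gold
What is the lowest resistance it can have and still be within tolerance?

78850 Ω

Grey → 8 (first significant figure)
Orange → 3 (second significant figure)
Orange → ×10^3 multiplier
Gold → ±5% tolerance
83 × 1000 = 83000 Ω
Lowest = 83000 × (1 − 5/100) = 78850 Ω.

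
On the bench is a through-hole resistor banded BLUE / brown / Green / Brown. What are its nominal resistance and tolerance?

6100000 Ω ±1%

Blue → 6 (first significant figure)
Brown → 1 (second significant figure)
Green → ×10^5 multiplier
Brown → ±1% tolerance
61 × 100000 = 6100000 Ω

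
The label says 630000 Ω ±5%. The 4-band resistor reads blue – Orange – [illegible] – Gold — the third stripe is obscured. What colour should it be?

yellow

630000 Ω = 63 × 10^4.
The third band is the multiplier, 10^4, which is yellow.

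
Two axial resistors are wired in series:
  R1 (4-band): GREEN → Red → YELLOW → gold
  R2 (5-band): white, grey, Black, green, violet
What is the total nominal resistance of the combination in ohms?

R1: green, red → 52; yellow ×10^4 → 520000 Ω.
R2: white, grey, black → 980; green ×10^5 → 98000000 Ω.
Series: 520000 + 98000000 = 98520000 Ω.

98520000 Ω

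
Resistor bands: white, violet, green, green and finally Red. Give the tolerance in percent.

The last band, red, is the tolerance band.
Red corresponds to ±2%.

±2%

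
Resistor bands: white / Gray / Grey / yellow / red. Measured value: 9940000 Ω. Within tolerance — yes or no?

yes

White → 9 (first significant figure)
Grey → 8 (second significant figure)
Grey → 8 (third significant figure)
Yellow → ×10^4 multiplier
Red → ±2% tolerance
988 × 10000 = 9880000 Ω
Allowed range: 9682400 Ω to 10077600 Ω.
9940000 Ω lies inside that range.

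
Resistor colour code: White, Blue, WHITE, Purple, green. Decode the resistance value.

White → 9 (first significant figure)
Blue → 6 (second significant figure)
White → 9 (third significant figure)
Violet → ×10^7 multiplier
969 × 10000000 = 9690000000 Ω

9690000000 Ω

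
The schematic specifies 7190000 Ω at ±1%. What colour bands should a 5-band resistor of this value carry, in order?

7190000 Ω = 719 × 10^4.
7 → violet
1 → brown
9 → white
Multiplier 10^4 → yellow.
±1% tolerance → brown.

violet, brown, white, yellow, brown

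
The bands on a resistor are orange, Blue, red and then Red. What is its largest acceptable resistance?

Orange → 3 (first significant figure)
Blue → 6 (second significant figure)
Red → ×10^2 multiplier
Red → ±2% tolerance
36 × 100 = 3600 Ω
Largest = 3600 × (1 + 2/100) = 3672 Ω.

3672 Ω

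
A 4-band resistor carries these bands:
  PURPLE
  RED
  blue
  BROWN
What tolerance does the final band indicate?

The last band, brown, is the tolerance band.
Brown corresponds to ±1%.

±1%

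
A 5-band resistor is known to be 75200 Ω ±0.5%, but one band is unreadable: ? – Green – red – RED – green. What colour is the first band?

75200 Ω = 752 × 10^2.
The first band gives digit 7 of the significand, and 7 is violet.

violet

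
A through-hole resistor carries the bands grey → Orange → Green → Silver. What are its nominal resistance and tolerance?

8300000 Ω ±10%

Grey → 8 (first significant figure)
Orange → 3 (second significant figure)
Green → ×10^5 multiplier
Silver → ±10% tolerance
83 × 100000 = 8300000 Ω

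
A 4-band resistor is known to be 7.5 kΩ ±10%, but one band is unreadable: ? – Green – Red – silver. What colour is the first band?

violet

7500 Ω = 75 × 10^2.
The first band gives digit 7 of the significand, and 7 is violet.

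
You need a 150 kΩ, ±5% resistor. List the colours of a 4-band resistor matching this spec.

brown, green, yellow, gold

150000 Ω = 15 × 10^4.
1 → brown
5 → green
Multiplier 10^4 → yellow.
±5% tolerance → gold.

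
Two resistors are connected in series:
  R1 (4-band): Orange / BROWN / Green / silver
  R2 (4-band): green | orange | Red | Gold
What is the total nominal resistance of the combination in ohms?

R1: orange, brown → 31; green ×10^5 → 3100000 Ω.
R2: green, orange → 53; red ×10^2 → 5300 Ω.
Series: 3100000 + 5300 = 3105300 Ω.

3105300 Ω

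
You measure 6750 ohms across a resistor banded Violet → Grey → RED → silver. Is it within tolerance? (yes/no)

Violet → 7 (first significant figure)
Grey → 8 (second significant figure)
Red → ×10^2 multiplier
Silver → ±10% tolerance
78 × 100 = 7800 Ω
Allowed range: 7020 Ω to 8580 Ω.
6750 ohms lies outside that range.

no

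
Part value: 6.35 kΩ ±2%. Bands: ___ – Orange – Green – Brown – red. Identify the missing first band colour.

6350 Ω = 635 × 10^1.
The first band gives digit 6 of the significand, and 6 is blue.

blue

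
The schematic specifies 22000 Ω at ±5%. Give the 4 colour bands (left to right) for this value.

22000 Ω = 22 × 10^3.
2 → red
2 → red
Multiplier 10^3 → orange.
±5% tolerance → gold.

red, red, orange, gold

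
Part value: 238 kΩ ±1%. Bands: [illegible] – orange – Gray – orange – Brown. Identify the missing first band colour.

238000 Ω = 238 × 10^3.
The first band gives digit 2 of the significand, and 2 is red.

red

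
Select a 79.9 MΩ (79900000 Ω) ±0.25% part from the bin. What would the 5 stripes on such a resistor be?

79900000 Ω = 799 × 10^5.
7 → violet
9 → white
9 → white
Multiplier 10^5 → green.
±0.25% tolerance → blue.

violet, white, white, green, blue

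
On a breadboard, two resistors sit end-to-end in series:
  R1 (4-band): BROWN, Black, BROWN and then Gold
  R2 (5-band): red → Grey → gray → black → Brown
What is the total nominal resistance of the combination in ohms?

388 Ω

R1: brown, black → 10; brown ×10 → 100 Ω.
R2: red, grey, grey → 288; black ×1 → 288 Ω.
Series: 100 + 288 = 388 Ω.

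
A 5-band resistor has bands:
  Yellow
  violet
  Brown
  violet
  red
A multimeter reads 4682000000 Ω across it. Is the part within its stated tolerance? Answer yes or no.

yes

Yellow → 4 (first significant figure)
Violet → 7 (second significant figure)
Brown → 1 (third significant figure)
Violet → ×10^7 multiplier
Red → ±2% tolerance
471 × 10000000 = 4710000000 Ω
Allowed range: 4615800000 Ω to 4804200000 Ω.
4682000000 Ω lies inside that range.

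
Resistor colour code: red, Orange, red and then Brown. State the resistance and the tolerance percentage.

Red → 2 (first significant figure)
Orange → 3 (second significant figure)
Red → ×10^2 multiplier
Brown → ±1% tolerance
23 × 100 = 2300 Ω

2300 Ω ±1%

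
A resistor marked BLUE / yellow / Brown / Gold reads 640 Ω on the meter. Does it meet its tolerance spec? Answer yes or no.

yes

Blue → 6 (first significant figure)
Yellow → 4 (second significant figure)
Brown → ×10 multiplier
Gold → ±5% tolerance
64 × 10 = 640 Ω
Allowed range: 608 Ω to 672 Ω.
640 Ω lies inside that range.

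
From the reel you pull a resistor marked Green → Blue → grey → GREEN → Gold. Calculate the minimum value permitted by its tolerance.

53960000 Ω

Green → 5 (first significant figure)
Blue → 6 (second significant figure)
Grey → 8 (third significant figure)
Green → ×10^5 multiplier
Gold → ±5% tolerance
568 × 100000 = 56800000 Ω
Minimum = 56800000 × (1 − 5/100) = 53960000 Ω.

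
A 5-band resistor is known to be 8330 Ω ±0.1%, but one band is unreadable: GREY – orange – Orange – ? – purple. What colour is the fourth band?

8330 Ω = 833 × 10^1.
The fourth band is the multiplier, 10^1, which is brown.

brown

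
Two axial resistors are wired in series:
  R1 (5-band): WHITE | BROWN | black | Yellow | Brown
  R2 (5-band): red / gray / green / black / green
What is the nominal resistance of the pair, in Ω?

R1: white, brown, black → 910; yellow ×10^4 → 9100000 Ω.
R2: red, grey, green → 285; black ×1 → 285 Ω.
Series: 9100000 + 285 = 9100285 Ω.

9100285 Ω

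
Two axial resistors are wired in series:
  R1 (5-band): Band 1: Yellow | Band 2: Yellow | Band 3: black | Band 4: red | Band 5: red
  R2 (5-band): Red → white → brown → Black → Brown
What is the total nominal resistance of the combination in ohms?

R1: yellow, yellow, black → 440; red ×10^2 → 44000 Ω.
R2: red, white, brown → 291; black ×1 → 291 Ω.
Series: 44000 + 291 = 44291 Ω.

44291 Ω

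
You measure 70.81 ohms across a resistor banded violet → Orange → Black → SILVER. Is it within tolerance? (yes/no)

Violet → 7 (first significant figure)
Orange → 3 (second significant figure)
Black → ×1 multiplier
Silver → ±10% tolerance
73 × 1 = 73 Ω
Allowed range: 65.7 Ω to 80.3 Ω.
70.81 ohms lies inside that range.

yes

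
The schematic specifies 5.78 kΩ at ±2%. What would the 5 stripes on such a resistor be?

green, violet, grey, brown, red

5780 Ω = 578 × 10^1.
5 → green
7 → violet
8 → grey
Multiplier 10^1 → brown.
±2% tolerance → red.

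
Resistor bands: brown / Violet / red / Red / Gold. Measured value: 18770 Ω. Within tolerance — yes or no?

no

Brown → 1 (first significant figure)
Violet → 7 (second significant figure)
Red → 2 (third significant figure)
Red → ×10^2 multiplier
Gold → ±5% tolerance
172 × 100 = 17200 Ω
Allowed range: 16340 Ω to 18060 Ω.
18770 Ω lies outside that range.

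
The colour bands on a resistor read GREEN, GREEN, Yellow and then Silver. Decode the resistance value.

Green → 5 (first significant figure)
Green → 5 (second significant figure)
Yellow → ×10^4 multiplier
55 × 10000 = 550000 Ω

550000 Ω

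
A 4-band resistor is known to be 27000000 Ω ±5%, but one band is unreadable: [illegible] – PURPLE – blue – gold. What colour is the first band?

red

27000000 Ω = 27 × 10^6.
The first band gives digit 2 of the significand, and 2 is red.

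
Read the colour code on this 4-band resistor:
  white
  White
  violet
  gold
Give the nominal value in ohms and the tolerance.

White → 9 (first significant figure)
White → 9 (second significant figure)
Violet → ×10^7 multiplier
Gold → ±5% tolerance
99 × 10000000 = 990000000 Ω

990000000 Ω ±5%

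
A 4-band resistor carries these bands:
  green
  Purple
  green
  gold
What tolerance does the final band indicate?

±5%

The last band, gold, is the tolerance band.
Gold corresponds to ±5%.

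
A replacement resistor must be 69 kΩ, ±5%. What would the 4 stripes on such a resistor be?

69000 Ω = 69 × 10^3.
6 → blue
9 → white
Multiplier 10^3 → orange.
±5% tolerance → gold.

blue, white, orange, gold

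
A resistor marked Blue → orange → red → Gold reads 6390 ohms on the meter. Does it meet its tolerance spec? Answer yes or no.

Blue → 6 (first significant figure)
Orange → 3 (second significant figure)
Red → ×10^2 multiplier
Gold → ±5% tolerance
63 × 100 = 6300 Ω
Allowed range: 5985 Ω to 6615 Ω.
6390 ohms lies inside that range.

yes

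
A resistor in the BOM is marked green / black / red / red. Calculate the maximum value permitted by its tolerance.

5100 Ω

Green → 5 (first significant figure)
Black → 0 (second significant figure)
Red → ×10^2 multiplier
Red → ±2% tolerance
50 × 100 = 5000 Ω
Maximum = 5000 × (1 + 2/100) = 5100 Ω.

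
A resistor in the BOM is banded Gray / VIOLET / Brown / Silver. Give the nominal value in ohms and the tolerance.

870 Ω ±10%

Grey → 8 (first significant figure)
Violet → 7 (second significant figure)
Brown → ×10 multiplier
Silver → ±10% tolerance
87 × 10 = 870 Ω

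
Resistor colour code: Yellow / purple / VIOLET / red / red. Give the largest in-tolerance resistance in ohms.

48654 Ω

Yellow → 4 (first significant figure)
Violet → 7 (second significant figure)
Violet → 7 (third significant figure)
Red → ×10^2 multiplier
Red → ±2% tolerance
477 × 100 = 47700 Ω
Largest = 47700 × (1 + 2/100) = 48654 Ω.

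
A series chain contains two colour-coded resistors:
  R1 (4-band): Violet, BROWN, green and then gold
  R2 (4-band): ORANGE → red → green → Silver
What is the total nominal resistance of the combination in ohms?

10300000 Ω

R1: violet, brown → 71; green ×10^5 → 7100000 Ω.
R2: orange, red → 32; green ×10^5 → 3200000 Ω.
Series: 7100000 + 3200000 = 10300000 Ω.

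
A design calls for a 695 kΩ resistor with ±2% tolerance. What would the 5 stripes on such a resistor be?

695000 Ω = 695 × 10^3.
6 → blue
9 → white
5 → green
Multiplier 10^3 → orange.
±2% tolerance → red.

blue, white, green, orange, red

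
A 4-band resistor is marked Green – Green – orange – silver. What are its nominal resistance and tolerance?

Green → 5 (first significant figure)
Green → 5 (second significant figure)
Orange → ×10^3 multiplier
Silver → ±10% tolerance
55 × 1000 = 55000 Ω

55000 Ω ±10%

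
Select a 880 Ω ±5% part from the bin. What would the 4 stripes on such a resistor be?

880 Ω = 88 × 10^1.
8 → grey
8 → grey
Multiplier 10^1 → brown.
±5% tolerance → gold.

grey, grey, brown, gold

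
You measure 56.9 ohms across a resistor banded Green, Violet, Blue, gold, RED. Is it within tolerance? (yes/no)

yes

Green → 5 (first significant figure)
Violet → 7 (second significant figure)
Blue → 6 (third significant figure)
Gold → ×0.1 multiplier
Red → ±2% tolerance
576 × 0.1 = 57.6 Ω
Allowed range: 56.448 Ω to 58.752 Ω.
56.9 ohms lies inside that range.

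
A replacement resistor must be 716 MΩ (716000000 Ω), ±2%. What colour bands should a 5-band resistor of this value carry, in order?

violet, brown, blue, blue, red

716000000 Ω = 716 × 10^6.
7 → violet
1 → brown
6 → blue
Multiplier 10^6 → blue.
±2% tolerance → red.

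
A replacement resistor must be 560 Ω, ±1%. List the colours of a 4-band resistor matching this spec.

green, blue, brown, brown

560 Ω = 56 × 10^1.
5 → green
6 → blue
Multiplier 10^1 → brown.
±1% tolerance → brown.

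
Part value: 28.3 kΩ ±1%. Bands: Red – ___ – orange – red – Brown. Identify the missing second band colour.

28300 Ω = 283 × 10^2.
The second band gives digit 8 of the significand, and 8 is grey.

grey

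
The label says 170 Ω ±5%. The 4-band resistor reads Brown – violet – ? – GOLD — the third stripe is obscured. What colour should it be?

brown

170 Ω = 17 × 10^1.
The third band is the multiplier, 10^1, which is brown.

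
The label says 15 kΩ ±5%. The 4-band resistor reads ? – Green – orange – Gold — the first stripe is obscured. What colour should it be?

brown

15000 Ω = 15 × 10^3.
The first band gives digit 1 of the significand, and 1 is brown.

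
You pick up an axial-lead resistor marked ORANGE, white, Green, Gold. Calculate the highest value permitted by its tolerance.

Orange → 3 (first significant figure)
White → 9 (second significant figure)
Green → ×10^5 multiplier
Gold → ±5% tolerance
39 × 100000 = 3900000 Ω
Highest = 3900000 × (1 + 5/100) = 4095000 Ω.

4095000 Ω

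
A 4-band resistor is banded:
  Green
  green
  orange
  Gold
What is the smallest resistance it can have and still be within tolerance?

52250 Ω

Green → 5 (first significant figure)
Green → 5 (second significant figure)
Orange → ×10^3 multiplier
Gold → ±5% tolerance
55 × 1000 = 55000 Ω
Smallest = 55000 × (1 − 5/100) = 52250 Ω.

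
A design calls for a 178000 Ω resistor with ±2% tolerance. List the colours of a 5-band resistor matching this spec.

brown, violet, grey, orange, red

178000 Ω = 178 × 10^3.
1 → brown
7 → violet
8 → grey
Multiplier 10^3 → orange.
±2% tolerance → red.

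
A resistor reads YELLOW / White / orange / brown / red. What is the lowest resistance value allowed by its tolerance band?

4831.4 Ω

Yellow → 4 (first significant figure)
White → 9 (second significant figure)
Orange → 3 (third significant figure)
Brown → ×10 multiplier
Red → ±2% tolerance
493 × 10 = 4930 Ω
Lowest = 4930 × (1 − 2/100) = 4831.4 Ω.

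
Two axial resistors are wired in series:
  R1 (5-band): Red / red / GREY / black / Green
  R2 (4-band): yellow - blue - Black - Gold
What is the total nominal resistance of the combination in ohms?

R1: red, red, grey → 228; black ×1 → 228 Ω.
R2: yellow, blue → 46; black ×1 → 46 Ω.
Series: 228 + 46 = 274 Ω.

274 Ω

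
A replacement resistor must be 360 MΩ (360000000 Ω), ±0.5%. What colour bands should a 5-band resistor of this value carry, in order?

orange, blue, black, blue, green

360000000 Ω = 360 × 10^6.
3 → orange
6 → blue
0 → black
Multiplier 10^6 → blue.
±0.5% tolerance → green.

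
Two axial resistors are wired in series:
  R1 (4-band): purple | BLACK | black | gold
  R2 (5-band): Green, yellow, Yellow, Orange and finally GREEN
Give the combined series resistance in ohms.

544070 Ω

R1: violet, black → 70; black ×1 → 70 Ω.
R2: green, yellow, yellow → 544; orange ×10^3 → 544000 Ω.
Series: 70 + 544000 = 544070 Ω.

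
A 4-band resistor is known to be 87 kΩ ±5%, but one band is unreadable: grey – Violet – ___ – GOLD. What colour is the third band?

87000 Ω = 87 × 10^3.
The third band is the multiplier, 10^3, which is orange.

orange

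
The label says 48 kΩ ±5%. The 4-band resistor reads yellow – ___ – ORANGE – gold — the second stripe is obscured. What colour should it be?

48000 Ω = 48 × 10^3.
The second band gives digit 8 of the significand, and 8 is grey.

grey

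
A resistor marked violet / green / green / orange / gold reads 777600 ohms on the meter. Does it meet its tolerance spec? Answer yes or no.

yes

Violet → 7 (first significant figure)
Green → 5 (second significant figure)
Green → 5 (third significant figure)
Orange → ×10^3 multiplier
Gold → ±5% tolerance
755 × 1000 = 755000 Ω
Allowed range: 717250 Ω to 792750 Ω.
777600 ohms lies inside that range.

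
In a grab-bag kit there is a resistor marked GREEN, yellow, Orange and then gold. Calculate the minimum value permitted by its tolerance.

51300 Ω

Green → 5 (first significant figure)
Yellow → 4 (second significant figure)
Orange → ×10^3 multiplier
Gold → ±5% tolerance
54 × 1000 = 54000 Ω
Minimum = 54000 × (1 − 5/100) = 51300 Ω.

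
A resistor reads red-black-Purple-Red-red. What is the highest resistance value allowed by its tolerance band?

21114 Ω

Red → 2 (first significant figure)
Black → 0 (second significant figure)
Violet → 7 (third significant figure)
Red → ×10^2 multiplier
Red → ±2% tolerance
207 × 100 = 20700 Ω
Highest = 20700 × (1 + 2/100) = 21114 Ω.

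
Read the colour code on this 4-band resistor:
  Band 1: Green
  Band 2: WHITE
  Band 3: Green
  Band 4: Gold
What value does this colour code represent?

5900000 Ω

Green → 5 (first significant figure)
White → 9 (second significant figure)
Green → ×10^5 multiplier
59 × 100000 = 5900000 Ω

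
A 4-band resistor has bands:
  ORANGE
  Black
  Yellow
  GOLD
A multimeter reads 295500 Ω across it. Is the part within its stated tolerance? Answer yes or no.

Orange → 3 (first significant figure)
Black → 0 (second significant figure)
Yellow → ×10^4 multiplier
Gold → ±5% tolerance
30 × 10000 = 300000 Ω
Allowed range: 285000 Ω to 315000 Ω.
295500 Ω lies inside that range.

yes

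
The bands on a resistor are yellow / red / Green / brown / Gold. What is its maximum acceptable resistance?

4462.5 Ω

Yellow → 4 (first significant figure)
Red → 2 (second significant figure)
Green → 5 (third significant figure)
Brown → ×10 multiplier
Gold → ±5% tolerance
425 × 10 = 4250 Ω
Maximum = 4250 × (1 + 5/100) = 4462.5 Ω.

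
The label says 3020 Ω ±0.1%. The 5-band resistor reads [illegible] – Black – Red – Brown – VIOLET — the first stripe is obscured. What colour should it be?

3020 Ω = 302 × 10^1.
The first band gives digit 3 of the significand, and 3 is orange.

orange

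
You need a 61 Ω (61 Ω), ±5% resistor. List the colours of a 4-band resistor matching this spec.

61 Ω = 61 × 10^0.
6 → blue
1 → brown
Multiplier 10^0 → black.
±5% tolerance → gold.

blue, brown, black, gold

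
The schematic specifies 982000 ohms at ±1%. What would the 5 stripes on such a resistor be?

white, grey, red, orange, brown

982000 Ω = 982 × 10^3.
9 → white
8 → grey
2 → red
Multiplier 10^3 → orange.
±1% tolerance → brown.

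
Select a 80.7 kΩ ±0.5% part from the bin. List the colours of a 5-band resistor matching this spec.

80700 Ω = 807 × 10^2.
8 → grey
0 → black
7 → violet
Multiplier 10^2 → red.
±0.5% tolerance → green.

grey, black, violet, red, green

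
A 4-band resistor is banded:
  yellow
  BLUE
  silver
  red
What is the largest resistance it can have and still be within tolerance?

Yellow → 4 (first significant figure)
Blue → 6 (second significant figure)
Silver → ×0.01 multiplier
Red → ±2% tolerance
46 × 0.01 = 0.46 Ω
Largest = 0.46 × (1 + 2/100) = 0.4692 Ω.

0.4692 Ω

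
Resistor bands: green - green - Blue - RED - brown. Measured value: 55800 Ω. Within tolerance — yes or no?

Green → 5 (first significant figure)
Green → 5 (second significant figure)
Blue → 6 (third significant figure)
Red → ×10^2 multiplier
Brown → ±1% tolerance
556 × 100 = 55600 Ω
Allowed range: 55044 Ω to 56156 Ω.
55800 Ω lies inside that range.

yes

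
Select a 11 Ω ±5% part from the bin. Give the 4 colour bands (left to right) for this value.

brown, brown, black, gold

11 Ω = 11 × 10^0.
1 → brown
1 → brown
Multiplier 10^0 → black.
±5% tolerance → gold.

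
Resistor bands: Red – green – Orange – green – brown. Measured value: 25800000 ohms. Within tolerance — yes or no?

Red → 2 (first significant figure)
Green → 5 (second significant figure)
Orange → 3 (third significant figure)
Green → ×10^5 multiplier
Brown → ±1% tolerance
253 × 100000 = 25300000 Ω
Allowed range: 25047000 Ω to 25553000 Ω.
25800000 ohms lies outside that range.

no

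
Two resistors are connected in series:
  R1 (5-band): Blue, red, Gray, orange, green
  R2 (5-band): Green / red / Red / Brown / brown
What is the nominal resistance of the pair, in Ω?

633220 Ω

R1: blue, red, grey → 628; orange ×10^3 → 628000 Ω.
R2: green, red, red → 522; brown ×10 → 5220 Ω.
Series: 628000 + 5220 = 633220 Ω.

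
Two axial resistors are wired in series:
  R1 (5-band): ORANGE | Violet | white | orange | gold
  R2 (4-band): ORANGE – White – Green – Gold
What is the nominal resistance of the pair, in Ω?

R1: orange, violet, white → 379; orange ×10^3 → 379000 Ω.
R2: orange, white → 39; green ×10^5 → 3900000 Ω.
Series: 379000 + 3900000 = 4279000 Ω.

4279000 Ω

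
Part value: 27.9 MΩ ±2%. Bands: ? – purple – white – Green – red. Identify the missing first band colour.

27900000 Ω = 279 × 10^5.
The first band gives digit 2 of the significand, and 2 is red.

red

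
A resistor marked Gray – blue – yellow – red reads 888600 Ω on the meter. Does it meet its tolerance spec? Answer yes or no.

Grey → 8 (first significant figure)
Blue → 6 (second significant figure)
Yellow → ×10^4 multiplier
Red → ±2% tolerance
86 × 10000 = 860000 Ω
Allowed range: 842800 Ω to 877200 Ω.
888600 Ω lies outside that range.

no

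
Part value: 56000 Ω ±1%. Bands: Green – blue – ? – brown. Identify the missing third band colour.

orange

56000 Ω = 56 × 10^3.
The third band is the multiplier, 10^3, which is orange.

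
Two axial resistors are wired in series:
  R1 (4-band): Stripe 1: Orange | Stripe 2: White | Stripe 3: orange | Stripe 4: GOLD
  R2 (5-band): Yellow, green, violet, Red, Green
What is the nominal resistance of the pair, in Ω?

R1: orange, white → 39; orange ×10^3 → 39000 Ω.
R2: yellow, green, violet → 457; red ×10^2 → 45700 Ω.
Series: 39000 + 45700 = 84700 Ω.

84700 Ω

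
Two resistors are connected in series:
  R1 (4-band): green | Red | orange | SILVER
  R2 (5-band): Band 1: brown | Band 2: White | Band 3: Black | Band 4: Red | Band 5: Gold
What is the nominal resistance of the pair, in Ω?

R1: green, red → 52; orange ×10^3 → 52000 Ω.
R2: brown, white, black → 190; red ×10^2 → 19000 Ω.
Series: 52000 + 19000 = 71000 Ω.

71000 Ω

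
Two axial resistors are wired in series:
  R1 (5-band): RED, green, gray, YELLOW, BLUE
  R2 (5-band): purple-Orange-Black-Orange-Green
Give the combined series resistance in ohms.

3310000 Ω

R1: red, green, grey → 258; yellow ×10^4 → 2580000 Ω.
R2: violet, orange, black → 730; orange ×10^3 → 730000 Ω.
Series: 2580000 + 730000 = 3310000 Ω.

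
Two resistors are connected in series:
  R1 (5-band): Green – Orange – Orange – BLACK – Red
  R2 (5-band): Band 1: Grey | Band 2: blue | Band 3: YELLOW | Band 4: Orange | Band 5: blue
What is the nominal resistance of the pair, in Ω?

R1: green, orange, orange → 533; black ×1 → 533 Ω.
R2: grey, blue, yellow → 864; orange ×10^3 → 864000 Ω.
Series: 533 + 864000 = 864533 Ω.

864533 Ω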